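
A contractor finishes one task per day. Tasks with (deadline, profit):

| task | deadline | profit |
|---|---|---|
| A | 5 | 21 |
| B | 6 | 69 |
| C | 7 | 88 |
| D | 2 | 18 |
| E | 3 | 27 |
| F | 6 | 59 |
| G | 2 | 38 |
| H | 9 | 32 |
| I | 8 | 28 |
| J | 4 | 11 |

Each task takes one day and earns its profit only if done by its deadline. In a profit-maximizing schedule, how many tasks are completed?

9

By profit: C(d7,88), B(d6,69), F(d6,59), G(d2,38), H(d9,32), I(d8,28), E(d3,27), A(d5,21), D(d2,18), J(d4,11)
C→slot 7; B→slot 6; F→slot 5; G→slot 2; H→slot 9; I→slot 8; E→slot 3; A→slot 4; D→slot 1; J skipped.
9 of 10 scheduled.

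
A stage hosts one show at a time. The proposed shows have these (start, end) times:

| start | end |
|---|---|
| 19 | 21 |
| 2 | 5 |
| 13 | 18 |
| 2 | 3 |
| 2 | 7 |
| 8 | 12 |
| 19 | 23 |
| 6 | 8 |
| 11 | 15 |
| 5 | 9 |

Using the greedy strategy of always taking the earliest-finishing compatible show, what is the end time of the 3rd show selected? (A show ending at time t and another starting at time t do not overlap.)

Sorted by end: (2,3)  (2,5)  (2,7)  (6,8)  (5,9)  (8,12)  (11,15)  (13,18)  (19,21)  (19,23)
take (2,3); skip (2,5); take (6,8); skip (5,9); take (8,12); take (13,18); take (19,21).
Selected: (2,3) (6,8) (8,12) (13,18) (19,21)

12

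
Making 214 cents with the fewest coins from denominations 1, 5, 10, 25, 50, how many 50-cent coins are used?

4

214 − 4×50→14 − 1×10→4 − 4×1→0
Count of 50: 4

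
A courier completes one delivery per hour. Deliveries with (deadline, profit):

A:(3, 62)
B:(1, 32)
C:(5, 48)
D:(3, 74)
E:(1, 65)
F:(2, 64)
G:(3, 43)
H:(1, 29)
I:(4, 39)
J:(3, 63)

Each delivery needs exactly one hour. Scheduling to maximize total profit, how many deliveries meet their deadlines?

5

Take jobs in profit order; each goes to the latest open slot no later than its deadline.
By profit: D(d3,74), E(d1,65), F(d2,64), J(d3,63), A(d3,62), C(d5,48), G(d3,43), I(d4,39), B(d1,32), H(d1,29)
D→slot 3; E→slot 1; F→slot 2; J skipped; A skipped; C→slot 5; G skipped; I→slot 4; B skipped; H skipped.
5 of 10 scheduled.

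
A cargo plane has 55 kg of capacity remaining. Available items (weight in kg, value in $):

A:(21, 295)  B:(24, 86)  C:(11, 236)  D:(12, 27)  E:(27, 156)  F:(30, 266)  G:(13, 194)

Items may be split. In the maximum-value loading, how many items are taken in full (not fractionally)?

Greedy by value/weight ratio, highest first.
Order: C (236/11=21.45) > G (194/13=14.92) > A (295/21=14.05) > F (266/30=8.87) > E (156/27=5.78) > B (86/24=3.58) > D (27/12=2.25)
Fill: take C (11 @ 236) → take G (13 @ 194) → take A (21 @ 295) → take 10/30 of F → 88.67; 55/55 used.
3 item(s) taken whole; one partial (take 10/30 of F).

3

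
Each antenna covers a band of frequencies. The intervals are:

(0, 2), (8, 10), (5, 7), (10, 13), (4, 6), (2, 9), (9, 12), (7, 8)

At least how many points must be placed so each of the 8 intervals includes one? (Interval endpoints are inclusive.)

Process intervals by earliest right end; each time one isn't hit yet, stab at its right endpoint.
By right end: [0,2]  [4,6]  [5,7]  [7,8]  [2,9]  [8,10]  [9,12]  [10,13]
[0,2] uncovered → point at 2; [4,6] uncovered → point at 6; [7,8] uncovered → point at 8; [9,12] uncovered → point at 12.
Points: 2, 6, 8, 12 (4 total).

4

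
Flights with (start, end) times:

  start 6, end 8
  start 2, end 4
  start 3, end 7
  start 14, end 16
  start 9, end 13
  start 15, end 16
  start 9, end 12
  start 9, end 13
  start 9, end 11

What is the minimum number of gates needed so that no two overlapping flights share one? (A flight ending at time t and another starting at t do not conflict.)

4

Events (time:±→running): 2:+→1 3:+→2 4:-→1 6:+→2 7:-→1 8:-→0 9:+→1 9:+→2 9:+→3 9:+→4 … peak 4.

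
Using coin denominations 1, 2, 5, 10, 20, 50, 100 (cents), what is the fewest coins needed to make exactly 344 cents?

344 − 3×100→44 − 2×20→4 − 2×2→0
Total coins = 3 + 2 + 2 = 7

7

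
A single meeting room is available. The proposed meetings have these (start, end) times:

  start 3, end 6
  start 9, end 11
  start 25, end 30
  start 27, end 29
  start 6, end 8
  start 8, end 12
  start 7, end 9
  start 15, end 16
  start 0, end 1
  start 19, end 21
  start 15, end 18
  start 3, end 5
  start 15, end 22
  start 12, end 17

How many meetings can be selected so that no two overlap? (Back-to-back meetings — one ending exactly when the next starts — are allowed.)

Order by finish time; keep every interval that doesn't clash with the previous kept one.
By end time: (0,1), (3,5), (3,6), (6,8), (7,9), (9,11), (8,12), (15,16), (12,17), (15,18), (19,21), (15,22), (27,29), (25,30).
Pick (0,1); next start ≥ 1 → (3,5); next start ≥ 5 → (6,8); next start ≥ 8 → (9,11); next start ≥ 11 → (15,16); next start ≥ 16 → (19,21); next start ≥ 21 → (27,29).
Selected 7 meetings.

7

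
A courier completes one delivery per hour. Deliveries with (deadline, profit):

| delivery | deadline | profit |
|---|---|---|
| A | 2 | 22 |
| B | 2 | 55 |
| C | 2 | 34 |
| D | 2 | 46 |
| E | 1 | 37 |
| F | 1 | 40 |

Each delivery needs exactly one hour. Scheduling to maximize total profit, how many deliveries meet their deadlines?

Take jobs in profit order; each goes to the latest open slot no later than its deadline.
Profit order: B=55 D=46 F=40 E=37 C=34 A=22
Assign: B→slot 2, D→slot 1, F skipped, E skipped, C skipped, A skipped.
Slots: [1:D] [2:B]
2 of 6 scheduled.

2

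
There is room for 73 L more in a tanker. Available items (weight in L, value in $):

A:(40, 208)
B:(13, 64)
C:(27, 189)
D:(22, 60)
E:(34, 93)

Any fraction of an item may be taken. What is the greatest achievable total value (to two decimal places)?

426.54

Sort by value per unit weight and fill in that order.
Order: C (189/27=7.00) > A (208/40=5.20) > B (64/13=4.92) > E (93/34=2.74) > D (60/22=2.73)
Fill: take C (27 @ 189) → take A (40 @ 208) → take 6/13 of B → 29.54; 73/73 used.
Total value = 426.54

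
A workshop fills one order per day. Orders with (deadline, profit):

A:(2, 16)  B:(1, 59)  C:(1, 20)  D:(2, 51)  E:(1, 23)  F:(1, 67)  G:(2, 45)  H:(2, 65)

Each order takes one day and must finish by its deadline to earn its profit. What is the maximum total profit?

132

Take jobs in profit order; each goes to the latest open slot no later than its deadline.
By profit: F(d1,67), H(d2,65), B(d1,59), D(d2,51), G(d2,45), E(d1,23), C(d1,20), A(d2,16)
F→slot 1; H→slot 2; B skipped; D skipped; G skipped; E skipped; C skipped; A skipped.
Profit = 67 + 65 = 132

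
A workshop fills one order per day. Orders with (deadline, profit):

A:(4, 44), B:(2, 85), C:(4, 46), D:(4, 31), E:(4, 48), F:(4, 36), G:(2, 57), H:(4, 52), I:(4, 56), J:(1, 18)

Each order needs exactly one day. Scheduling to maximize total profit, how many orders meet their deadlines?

4

Sort by profit descending; place each in the latest free slot ≤ its deadline.
By profit: B(d2,85), G(d2,57), I(d4,56), H(d4,52), E(d4,48), C(d4,46), A(d4,44), F(d4,36), D(d4,31), J(d1,18)
B→slot 2; G→slot 1; I→slot 4; H→slot 3; E skipped; C skipped; A skipped; F skipped; D skipped; J skipped.
4 of 10 scheduled.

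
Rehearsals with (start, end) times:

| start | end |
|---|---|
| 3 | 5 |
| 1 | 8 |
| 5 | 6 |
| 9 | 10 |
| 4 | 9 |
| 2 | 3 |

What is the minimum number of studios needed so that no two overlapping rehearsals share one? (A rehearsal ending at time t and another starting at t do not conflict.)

The answer is the maximum number of intervals overlapping at any instant.
starts: [1, 2, 3, 4, 5, 9]
ends:   [3, 5, 6, 8, 9, 10]
s1→1 s2→2 e3→1 s3→2 s4→3  — peak 3.

3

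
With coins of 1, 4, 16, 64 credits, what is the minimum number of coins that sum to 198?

6

Greedy: take as many of the largest coin as possible, then repeat with the remainder.
198 = 3×64 + 1×4 + 2×1
Total coins = 3 + 1 + 2 = 6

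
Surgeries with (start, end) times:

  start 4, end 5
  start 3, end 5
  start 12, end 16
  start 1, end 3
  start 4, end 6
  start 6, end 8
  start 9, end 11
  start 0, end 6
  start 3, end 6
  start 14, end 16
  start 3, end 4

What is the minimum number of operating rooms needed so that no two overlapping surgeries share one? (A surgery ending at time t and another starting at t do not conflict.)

5

starts: [0, 1, 3, 3, 3, 4, 4, 6, 9, 12, 14]
ends:   [3, 4, 5, 5, 6, 6, 6, 8, 11, 16, 16]
s0→1 s1→2 e3→1 s3→2 s3→3 s3→4 e4→3 s4→4 s4→5  — peak 5.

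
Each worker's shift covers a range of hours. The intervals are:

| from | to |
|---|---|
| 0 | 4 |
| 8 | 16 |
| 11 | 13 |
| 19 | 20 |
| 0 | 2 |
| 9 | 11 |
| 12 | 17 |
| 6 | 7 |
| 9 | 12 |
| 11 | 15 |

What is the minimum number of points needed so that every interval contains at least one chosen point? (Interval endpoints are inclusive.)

Process intervals by earliest right end; each time one isn't hit yet, stab at its right endpoint.
By right end: [0,2]  [0,4]  [6,7]  [9,11]  [9,12]  [11,13]  [11,15]  [8,16]  [12,17]  [19,20]
[0,2] uncovered → point at 2; [6,7] uncovered → point at 7; [9,11] uncovered → point at 11; [12,17] uncovered → point at 17; [19,20] uncovered → point at 20.
Points: 2, 7, 11, 17, 20 (5 total).

5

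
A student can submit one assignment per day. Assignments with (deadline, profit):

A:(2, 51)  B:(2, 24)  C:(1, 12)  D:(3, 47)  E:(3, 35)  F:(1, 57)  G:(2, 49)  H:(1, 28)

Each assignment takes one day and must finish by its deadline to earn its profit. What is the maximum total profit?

Profit order: F=57 A=51 G=49 D=47 E=35 H=28 B=24 C=12
Assign: F→slot 1, A→slot 2, G skipped, D→slot 3, E skipped, H skipped, B skipped, C skipped.
Slots: [1:F] [2:A] [3:D]
Profit = 57 + 51 + 47 = 155

155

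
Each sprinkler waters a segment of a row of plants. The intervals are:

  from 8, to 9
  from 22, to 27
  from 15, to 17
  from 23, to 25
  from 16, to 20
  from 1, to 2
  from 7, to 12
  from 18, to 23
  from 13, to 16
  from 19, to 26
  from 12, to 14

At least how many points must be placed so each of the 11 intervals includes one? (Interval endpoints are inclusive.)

Sorted: [1,2] [8,9] [7,12] [12,14] [13,16] [15,17] [16,20] [18,23] [23,25] [19,26] [22,27]
{[1,2]} hit by 2; {[8,9],[7,12]} hit by 9; {[12,14],[13,16]} hit by 14; {[15,17],[16,20]} hit by 17; {[18,23],[23,25],[19,26],[22,27]} hit by 23.
Points: 2, 9, 14, 17, 23 (5 total).

5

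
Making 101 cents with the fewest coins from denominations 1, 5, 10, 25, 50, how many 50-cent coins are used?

Use the largest denomination that fits, subtract, and repeat.
101 = 2×50 + 1×1
Count of 50: 2

2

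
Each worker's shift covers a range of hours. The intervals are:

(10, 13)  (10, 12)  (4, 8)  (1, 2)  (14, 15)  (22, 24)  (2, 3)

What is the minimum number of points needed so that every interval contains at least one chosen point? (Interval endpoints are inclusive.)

Process intervals by earliest right end; each time one isn't hit yet, stab at its right endpoint.
By right end: [1,2]  [2,3]  [4,8]  [10,12]  [10,13]  [14,15]  [22,24]
[1,2] uncovered → point at 2; [4,8] uncovered → point at 8; [10,12] uncovered → point at 12; [14,15] uncovered → point at 15; [22,24] uncovered → point at 24.
Points: 2, 8, 12, 15, 24 (5 total).

5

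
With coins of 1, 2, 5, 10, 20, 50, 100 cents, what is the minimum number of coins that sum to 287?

7

Greedy: take as many of the largest coin as possible, then repeat with the remainder.
287 = 2×100 + 1×50 + 1×20 + 1×10 + 1×5 + 1×2
Total coins = 2 + 1 + 1 + 1 + 1 + 1 = 7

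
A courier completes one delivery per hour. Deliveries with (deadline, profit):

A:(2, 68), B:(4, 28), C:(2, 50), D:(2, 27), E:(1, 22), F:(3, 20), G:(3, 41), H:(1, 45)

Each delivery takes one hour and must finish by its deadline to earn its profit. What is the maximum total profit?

By profit: A(d2,68), C(d2,50), H(d1,45), G(d3,41), B(d4,28), D(d2,27), E(d1,22), F(d3,20)
A→slot 2; C→slot 1; H skipped; G→slot 3; B→slot 4; D skipped; E skipped; F skipped.
Profit = 50 + 68 + 41 + 28 = 187

187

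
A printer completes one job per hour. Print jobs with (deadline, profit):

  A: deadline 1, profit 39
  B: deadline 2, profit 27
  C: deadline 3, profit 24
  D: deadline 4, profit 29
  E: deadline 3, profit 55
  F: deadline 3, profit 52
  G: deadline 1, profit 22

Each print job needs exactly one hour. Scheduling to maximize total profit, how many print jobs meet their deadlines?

Take jobs in profit order; each goes to the latest open slot no later than its deadline.
By profit: E(d3,55), F(d3,52), A(d1,39), D(d4,29), B(d2,27), C(d3,24), G(d1,22)
E→slot 3; F→slot 2; A→slot 1; D→slot 4; B skipped; C skipped; G skipped.
4 of 7 scheduled.

4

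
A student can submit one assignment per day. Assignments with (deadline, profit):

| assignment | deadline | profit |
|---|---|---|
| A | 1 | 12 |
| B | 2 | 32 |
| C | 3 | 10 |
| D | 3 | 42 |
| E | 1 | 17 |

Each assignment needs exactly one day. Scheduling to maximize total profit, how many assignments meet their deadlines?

Take jobs in profit order; each goes to the latest open slot no later than its deadline.
Profit order: D=42 B=32 E=17 A=12 C=10
Assign: D→slot 3, B→slot 2, E→slot 1, A skipped, C skipped.
Slots: [1:E] [2:B] [3:D]
3 of 5 scheduled.

3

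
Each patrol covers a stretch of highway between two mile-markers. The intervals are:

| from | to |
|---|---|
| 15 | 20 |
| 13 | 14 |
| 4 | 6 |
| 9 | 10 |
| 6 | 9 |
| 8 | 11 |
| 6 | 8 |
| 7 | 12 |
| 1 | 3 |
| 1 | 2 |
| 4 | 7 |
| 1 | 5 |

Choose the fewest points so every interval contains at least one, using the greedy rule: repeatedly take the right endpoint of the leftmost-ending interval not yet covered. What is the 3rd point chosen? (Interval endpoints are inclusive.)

By right end: [1,2]  [1,3]  [1,5]  [4,6]  [4,7]  [6,8]  [6,9]  [9,10]  [8,11]  [7,12]  [13,14]  [15,20]
[1,2] uncovered → point at 2; [4,6] uncovered → point at 6; [9,10] uncovered → point at 10; [13,14] uncovered → point at 14; [15,20] uncovered → point at 20.
Points: 2, 6, 10, 14, 20 (5 total).

10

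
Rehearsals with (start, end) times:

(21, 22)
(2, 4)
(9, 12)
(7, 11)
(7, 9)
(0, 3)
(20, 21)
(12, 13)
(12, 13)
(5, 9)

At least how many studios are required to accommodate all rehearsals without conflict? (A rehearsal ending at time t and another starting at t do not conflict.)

Count concurrent intervals with a sweep; the peak is the room count.
Events (time:±→running): 0:+→1 2:+→2 3:-→1 4:-→0 5:+→1 7:+→2 7:+→3 … peak 3.

3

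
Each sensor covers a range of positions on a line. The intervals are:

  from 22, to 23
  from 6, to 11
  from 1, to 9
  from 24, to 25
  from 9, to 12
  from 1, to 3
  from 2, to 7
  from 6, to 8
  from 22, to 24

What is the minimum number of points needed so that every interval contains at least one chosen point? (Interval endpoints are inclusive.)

Sorted: [1,3] [2,7] [6,8] [1,9] [6,11] [9,12] [22,23] [22,24] [24,25]
{[1,3],[2,7]} hit by 3; {[6,8],[1,9],[6,11]} hit by 8; {[9,12]} hit by 12; {[22,23],[22,24]} hit by 23; {[24,25]} hit by 25.
Points: 3, 8, 12, 23, 25 (5 total).

5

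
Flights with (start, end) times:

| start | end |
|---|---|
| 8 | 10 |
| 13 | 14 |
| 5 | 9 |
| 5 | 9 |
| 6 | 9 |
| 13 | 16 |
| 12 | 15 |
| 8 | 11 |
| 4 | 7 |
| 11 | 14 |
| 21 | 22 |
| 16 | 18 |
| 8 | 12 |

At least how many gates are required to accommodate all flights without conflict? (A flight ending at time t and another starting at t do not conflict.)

starts: [4, 5, 5, 6, 8, 8, 8, 11, 12, 13, 13, 16, 21]
ends:   [7, 9, 9, 9, 10, 11, 12, 14, 14, 15, 16, 18, 22]
s4→1 s5→2 s5→3 s6→4 e7→3 s8→4 s8→5 s8→6  — peak 6.

6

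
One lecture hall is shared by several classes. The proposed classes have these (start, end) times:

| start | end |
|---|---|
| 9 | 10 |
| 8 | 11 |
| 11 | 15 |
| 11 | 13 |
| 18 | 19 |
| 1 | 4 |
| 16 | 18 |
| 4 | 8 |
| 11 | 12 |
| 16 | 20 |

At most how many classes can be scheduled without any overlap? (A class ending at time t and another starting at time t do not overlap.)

Order by finish time; keep every interval that doesn't clash with the previous kept one.
Sorted by end: (1,4)  (4,8)  (9,10)  (8,11)  (11,12)  (11,13)  (11,15)  (16,18)  (18,19)  (16,20)
take (1,4); take (4,8); take (9,10); take (11,12); take (16,18); take (18,19).
Selected 6 classes.

6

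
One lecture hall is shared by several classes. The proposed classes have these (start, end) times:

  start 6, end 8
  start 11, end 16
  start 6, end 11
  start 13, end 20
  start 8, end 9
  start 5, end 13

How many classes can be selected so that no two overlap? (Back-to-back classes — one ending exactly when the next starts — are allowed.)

3

Greedy by earliest finish: after sorting by end time, pick each interval compatible with the last pick.
Sorted by end: (6,8)  (8,9)  (6,11)  (5,13)  (11,16)  (13,20)
take (6,8); take (8,9); skip (6,11); take (11,16).
Selected 3 classes.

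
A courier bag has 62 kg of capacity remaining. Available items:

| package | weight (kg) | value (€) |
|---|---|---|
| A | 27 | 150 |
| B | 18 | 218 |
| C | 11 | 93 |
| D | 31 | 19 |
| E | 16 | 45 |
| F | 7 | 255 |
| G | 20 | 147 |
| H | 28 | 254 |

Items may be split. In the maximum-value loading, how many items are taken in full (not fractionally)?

Order: F (255/7=36.43) > B (218/18=12.11) > H (254/28=9.07) > C (93/11=8.45) > G (147/20=7.35) > A (150/27=5.56) > E (45/16=2.81) > D (19/31=0.61)
Fill: take F (7 @ 255) → take B (18 @ 218) → take H (28 @ 254) → take 9/11 of C → 76.09; 62/62 used.
3 item(s) taken whole; one partial (take 9/11 of C).

3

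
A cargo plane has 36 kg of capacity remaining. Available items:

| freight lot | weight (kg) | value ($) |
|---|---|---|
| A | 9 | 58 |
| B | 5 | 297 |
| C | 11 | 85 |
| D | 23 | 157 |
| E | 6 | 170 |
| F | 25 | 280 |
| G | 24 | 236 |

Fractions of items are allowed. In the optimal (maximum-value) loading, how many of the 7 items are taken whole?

Sort by value per unit weight and fill in that order.
Order: B (297/5=59.40) > E (170/6=28.33) > F (280/25=11.20) > G (236/24=9.83) > C (85/11=7.73) > D (157/23=6.83) > A (58/9=6.44)
Fill: take B (5 @ 297) → take E (6 @ 170) → take F (25 @ 280); 36/36 used.
3 item(s) taken whole.

3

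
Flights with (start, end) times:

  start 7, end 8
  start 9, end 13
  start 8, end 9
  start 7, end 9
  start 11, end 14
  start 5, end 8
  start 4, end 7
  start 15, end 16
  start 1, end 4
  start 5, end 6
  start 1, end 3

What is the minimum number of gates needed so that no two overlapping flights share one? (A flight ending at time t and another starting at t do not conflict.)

The answer is the maximum number of intervals overlapping at any instant.
starts: [1, 1, 4, 5, 5, 7, 7, 8, 9, 11, 15]
ends:   [3, 4, 6, 7, 8, 8, 9, 9, 13, 14, 16]
s1→1 s1→2 e3→1 e4→0 s4→1 s5→2 s5→3  — peak 3.

3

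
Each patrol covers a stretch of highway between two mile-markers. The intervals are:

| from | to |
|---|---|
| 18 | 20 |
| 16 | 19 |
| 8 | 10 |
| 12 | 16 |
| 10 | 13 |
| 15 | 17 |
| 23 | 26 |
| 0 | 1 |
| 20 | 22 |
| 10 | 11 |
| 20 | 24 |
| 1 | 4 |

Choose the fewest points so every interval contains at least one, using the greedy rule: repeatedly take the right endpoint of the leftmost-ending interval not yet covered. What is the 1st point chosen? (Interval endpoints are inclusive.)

1

By right end: [0,1]  [1,4]  [8,10]  [10,11]  [10,13]  [12,16]  [15,17]  [16,19]  [18,20]  [20,22]  [20,24]  [23,26]
[0,1] uncovered → point at 1; [8,10] uncovered → point at 10; [12,16] uncovered → point at 16; [18,20] uncovered → point at 20; [23,26] uncovered → point at 26.
Points: 1, 10, 16, 20, 26 (5 total).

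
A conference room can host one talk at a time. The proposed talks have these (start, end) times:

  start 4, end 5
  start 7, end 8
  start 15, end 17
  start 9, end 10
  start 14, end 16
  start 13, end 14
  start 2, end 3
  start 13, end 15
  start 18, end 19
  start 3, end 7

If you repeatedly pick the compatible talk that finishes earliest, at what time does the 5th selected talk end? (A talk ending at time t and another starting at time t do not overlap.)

14

Sort by end time and greedily take each interval whose start is ≥ the last chosen end.
Sorted by end: (2,3)  (4,5)  (3,7)  (7,8)  (9,10)  (13,14)  (13,15)  (14,16)  (15,17)  (18,19)
take (2,3); take (4,5); take (7,8); take (9,10); take (13,14); take (14,16); take (18,19).
Selected: (2,3) (4,5) (7,8) (9,10) (13,14) (14,16) (18,19)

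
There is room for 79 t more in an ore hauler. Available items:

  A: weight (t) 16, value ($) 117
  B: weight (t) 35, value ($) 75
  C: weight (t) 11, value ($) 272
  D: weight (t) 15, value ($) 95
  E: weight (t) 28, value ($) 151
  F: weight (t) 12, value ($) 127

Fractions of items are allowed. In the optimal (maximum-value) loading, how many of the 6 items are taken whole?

4

Sort by value per unit weight and fill in that order.
Ratios (sorted): C 24.73, F 10.58, A 7.31, D 6.33, E 5.39, B 2.14
take C (11 @ 272); take F (12 @ 127); take A (16 @ 117); take D (15 @ 95); take 25/28 of E → 134.82. Capacity used 79/79.
4 item(s) taken whole; one partial (take 25/28 of E).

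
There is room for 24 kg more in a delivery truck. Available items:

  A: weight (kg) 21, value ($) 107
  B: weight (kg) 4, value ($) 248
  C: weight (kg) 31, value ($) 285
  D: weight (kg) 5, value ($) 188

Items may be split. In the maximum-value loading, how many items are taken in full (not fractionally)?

Sort by value per unit weight and fill in that order.
Order: B (248/4=62.00) > D (188/5=37.60) > C (285/31=9.19) > A (107/21=5.10)
Fill: take B (4 @ 248) → take D (5 @ 188) → take 15/31 of C → 137.90; 24/24 used.
2 item(s) taken whole; one partial (take 15/31 of C).

2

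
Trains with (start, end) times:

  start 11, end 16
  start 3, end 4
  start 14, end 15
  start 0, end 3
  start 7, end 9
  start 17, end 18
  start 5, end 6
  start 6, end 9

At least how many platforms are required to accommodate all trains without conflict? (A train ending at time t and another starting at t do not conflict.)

The answer is the maximum number of intervals overlapping at any instant.
Events (time:±→running): 0:+→1 3:-→0 3:+→1 4:-→0 5:+→1 6:-→0 6:+→1 7:+→2 … peak 2.

2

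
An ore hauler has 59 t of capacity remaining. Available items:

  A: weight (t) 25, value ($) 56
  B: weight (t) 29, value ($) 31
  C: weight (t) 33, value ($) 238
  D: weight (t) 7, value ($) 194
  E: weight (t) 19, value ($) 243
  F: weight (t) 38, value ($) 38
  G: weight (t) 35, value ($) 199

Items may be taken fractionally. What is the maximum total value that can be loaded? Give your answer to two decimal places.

Order: D (194/7=27.71) > E (243/19=12.79) > C (238/33=7.21) > G (199/35=5.69) > A (56/25=2.24) > B (31/29=1.07) > F (38/38=1.00)
Fill: take D (7 @ 194) → take E (19 @ 243) → take C (33 @ 238); 59/59 used.
Total value = 675.00

675.00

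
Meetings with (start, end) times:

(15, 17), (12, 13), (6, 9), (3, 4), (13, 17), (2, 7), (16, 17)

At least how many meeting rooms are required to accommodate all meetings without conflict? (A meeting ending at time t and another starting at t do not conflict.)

3

The answer is the maximum number of intervals overlapping at any instant.
starts: [2, 3, 6, 12, 13, 15, 16]
ends:   [4, 7, 9, 13, 17, 17, 17]
s2→1 s3→2 e4→1 s6→2 e7→1 e9→0 s12→1 e13→0 s13→1 s15→2 s16→3  — peak 3.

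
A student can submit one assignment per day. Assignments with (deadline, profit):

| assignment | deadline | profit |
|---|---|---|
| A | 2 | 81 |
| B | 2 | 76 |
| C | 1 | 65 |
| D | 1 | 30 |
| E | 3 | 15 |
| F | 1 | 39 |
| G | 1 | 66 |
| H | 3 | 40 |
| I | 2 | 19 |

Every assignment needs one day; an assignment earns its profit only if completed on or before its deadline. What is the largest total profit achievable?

Take jobs in profit order; each goes to the latest open slot no later than its deadline.
By profit: A(d2,81), B(d2,76), G(d1,66), C(d1,65), H(d3,40), F(d1,39), D(d1,30), I(d2,19), E(d3,15)
A→slot 2; B→slot 1; G skipped; C skipped; H→slot 3; F skipped; D skipped; I skipped; E skipped.
Profit = 76 + 81 + 40 = 197

197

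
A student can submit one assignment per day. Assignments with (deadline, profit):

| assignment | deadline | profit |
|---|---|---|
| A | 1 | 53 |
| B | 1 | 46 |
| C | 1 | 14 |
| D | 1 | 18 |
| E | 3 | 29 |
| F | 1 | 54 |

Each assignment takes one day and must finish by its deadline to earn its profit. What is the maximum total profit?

Take jobs in profit order; each goes to the latest open slot no later than its deadline.
Profit order: F=54 A=53 B=46 E=29 D=18 C=14
Assign: F→slot 1, A skipped, B skipped, E→slot 3, D skipped, C skipped.
Slots: [1:F] [3:E]
Profit = 54 + 29 = 83

83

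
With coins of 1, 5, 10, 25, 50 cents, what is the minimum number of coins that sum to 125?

3

Greedy: take as many of the largest coin as possible, then repeat with the remainder.
125 = 2×50 + 1×25
Total coins = 2 + 1 = 3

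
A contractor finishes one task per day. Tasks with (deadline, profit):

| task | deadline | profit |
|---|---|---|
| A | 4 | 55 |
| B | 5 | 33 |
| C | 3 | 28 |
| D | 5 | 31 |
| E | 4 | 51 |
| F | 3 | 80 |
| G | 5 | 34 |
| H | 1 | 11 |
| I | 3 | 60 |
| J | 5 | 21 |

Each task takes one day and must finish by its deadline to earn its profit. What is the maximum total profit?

280

Sort by profit descending; place each in the latest free slot ≤ its deadline.
Profit order: F=80 I=60 A=55 E=51 G=34 B=33 D=31 C=28 J=21 H=11
Assign: F→slot 3, I→slot 2, A→slot 4, E→slot 1, G→slot 5, B skipped, D skipped, C skipped, J skipped, H skipped.
Slots: [1:E] [2:I] [3:F] [4:A] [5:G]
Profit = 51 + 60 + 80 + 55 + 34 = 280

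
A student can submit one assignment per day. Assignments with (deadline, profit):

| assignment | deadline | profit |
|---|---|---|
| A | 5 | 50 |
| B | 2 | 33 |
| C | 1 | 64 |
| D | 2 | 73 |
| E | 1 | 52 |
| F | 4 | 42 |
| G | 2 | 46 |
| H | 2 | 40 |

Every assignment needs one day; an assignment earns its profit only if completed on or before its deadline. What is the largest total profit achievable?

By profit: D(d2,73), C(d1,64), E(d1,52), A(d5,50), G(d2,46), F(d4,42), H(d2,40), B(d2,33)
D→slot 2; C→slot 1; E skipped; A→slot 5; G skipped; F→slot 4; H skipped; B skipped.
Profit = 64 + 73 + 42 + 50 = 229

229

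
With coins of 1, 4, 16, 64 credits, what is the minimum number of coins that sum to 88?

4

Use the largest denomination that fits, subtract, and repeat.
88 = 1×64 + 1×16 + 2×4
Total coins = 1 + 1 + 2 = 4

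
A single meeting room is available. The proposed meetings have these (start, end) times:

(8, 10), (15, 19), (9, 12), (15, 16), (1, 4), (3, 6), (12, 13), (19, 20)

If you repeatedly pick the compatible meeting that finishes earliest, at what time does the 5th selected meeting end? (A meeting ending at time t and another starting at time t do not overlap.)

Greedy by earliest finish: after sorting by end time, pick each interval compatible with the last pick.
By end time: (1,4), (3,6), (8,10), (9,12), (12,13), (15,16), (15,19), (19,20).
Pick (1,4); next start ≥ 4 → (8,10); next start ≥ 10 → (12,13); next start ≥ 13 → (15,16); next start ≥ 16 → (19,20).
Selected: (1,4) (8,10) (12,13) (15,16) (19,20)

20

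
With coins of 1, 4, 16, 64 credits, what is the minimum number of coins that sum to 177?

Greedy: take as many of the largest coin as possible, then repeat with the remainder.
177 − 2×64→49 − 3×16→1 − 1×1→0
Total coins = 2 + 3 + 1 = 6

6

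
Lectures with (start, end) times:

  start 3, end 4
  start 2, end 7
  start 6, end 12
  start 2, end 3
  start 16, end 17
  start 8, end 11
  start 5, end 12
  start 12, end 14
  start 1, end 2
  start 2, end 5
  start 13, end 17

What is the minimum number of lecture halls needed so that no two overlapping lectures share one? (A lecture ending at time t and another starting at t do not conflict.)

3

Count concurrent intervals with a sweep; the peak is the room count.
starts: [1, 2, 2, 2, 3, 5, 6, 8, 12, 13, 16]
ends:   [2, 3, 4, 5, 7, 11, 12, 12, 14, 17, 17]
s1→1 e2→0 s2→1 s2→2 s2→3  — peak 3.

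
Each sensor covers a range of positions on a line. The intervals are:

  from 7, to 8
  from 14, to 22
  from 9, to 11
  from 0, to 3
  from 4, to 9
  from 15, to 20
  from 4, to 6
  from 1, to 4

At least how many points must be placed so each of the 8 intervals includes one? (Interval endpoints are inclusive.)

Sorted: [0,3] [1,4] [4,6] [7,8] [4,9] [9,11] [15,20] [14,22]
{[0,3],[1,4]} hit by 3; {[4,6]} hit by 6; {[7,8],[4,9]} hit by 8; {[9,11]} hit by 11; {[15,20],[14,22]} hit by 20.
Points: 3, 6, 8, 11, 20 (5 total).

5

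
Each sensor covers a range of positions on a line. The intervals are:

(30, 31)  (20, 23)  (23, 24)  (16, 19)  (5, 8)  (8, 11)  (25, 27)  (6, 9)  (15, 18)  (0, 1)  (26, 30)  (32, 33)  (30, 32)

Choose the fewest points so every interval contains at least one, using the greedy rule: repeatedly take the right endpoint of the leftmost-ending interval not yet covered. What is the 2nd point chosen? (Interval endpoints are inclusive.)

Sort by right endpoint; whenever an interval is uncovered, place a point at its right end.
By right end: [0,1]  [5,8]  [6,9]  [8,11]  [15,18]  [16,19]  [20,23]  [23,24]  [25,27]  [26,30]  [30,31]  [30,32]  [32,33]
[0,1] uncovered → point at 1; [5,8] uncovered → point at 8; [15,18] uncovered → point at 18; [20,23] uncovered → point at 23; [25,27] uncovered → point at 27; [30,31] uncovered → point at 31; [32,33] uncovered → point at 33.
Points: 1, 8, 18, 23, 27, 31, 33 (7 total).

8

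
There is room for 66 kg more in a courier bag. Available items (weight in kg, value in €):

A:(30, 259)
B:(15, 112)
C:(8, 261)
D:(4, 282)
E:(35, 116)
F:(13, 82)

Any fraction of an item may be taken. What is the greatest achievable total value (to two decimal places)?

Ratios (sorted): D 70.50, C 32.62, A 8.63, B 7.47, F 6.31, E 3.31
take D (4 @ 282); take C (8 @ 261); take A (30 @ 259); take B (15 @ 112); take 9/13 of F → 56.77. Capacity used 66/66.
Total value = 970.77

970.77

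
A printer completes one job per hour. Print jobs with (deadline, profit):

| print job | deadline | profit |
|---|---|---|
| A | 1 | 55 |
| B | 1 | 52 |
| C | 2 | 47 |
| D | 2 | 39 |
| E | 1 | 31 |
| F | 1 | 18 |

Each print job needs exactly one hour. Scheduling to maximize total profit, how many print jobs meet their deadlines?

2

Profit order: A=55 B=52 C=47 D=39 E=31 F=18
Assign: A→slot 1, B skipped, C→slot 2, D skipped, E skipped, F skipped.
Slots: [1:A] [2:C]
2 of 6 scheduled.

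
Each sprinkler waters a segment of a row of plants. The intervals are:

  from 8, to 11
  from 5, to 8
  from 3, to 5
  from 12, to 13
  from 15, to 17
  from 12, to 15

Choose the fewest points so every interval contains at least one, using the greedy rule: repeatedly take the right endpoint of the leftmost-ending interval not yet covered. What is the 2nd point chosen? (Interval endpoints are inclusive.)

Sorted: [3,5] [5,8] [8,11] [12,13] [12,15] [15,17]
{[3,5],[5,8]} hit by 5; {[8,11]} hit by 11; {[12,13],[12,15]} hit by 13; {[15,17]} hit by 17.
Points: 5, 11, 13, 17 (4 total).

11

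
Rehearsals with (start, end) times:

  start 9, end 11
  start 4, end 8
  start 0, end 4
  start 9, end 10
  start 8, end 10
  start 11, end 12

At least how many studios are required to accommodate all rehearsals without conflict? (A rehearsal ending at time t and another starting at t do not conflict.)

3

Events (time:±→running): 0:+→1 4:-→0 4:+→1 8:-→0 8:+→1 9:+→2 9:+→3 … peak 3.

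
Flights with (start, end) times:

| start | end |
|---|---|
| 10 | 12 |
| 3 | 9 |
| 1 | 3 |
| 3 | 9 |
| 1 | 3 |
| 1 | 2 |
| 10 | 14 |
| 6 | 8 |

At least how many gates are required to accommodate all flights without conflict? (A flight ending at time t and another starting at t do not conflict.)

3

starts: [1, 1, 1, 3, 3, 6, 10, 10]
ends:   [2, 3, 3, 8, 9, 9, 12, 14]
s1→1 s1→2 s1→3  — peak 3.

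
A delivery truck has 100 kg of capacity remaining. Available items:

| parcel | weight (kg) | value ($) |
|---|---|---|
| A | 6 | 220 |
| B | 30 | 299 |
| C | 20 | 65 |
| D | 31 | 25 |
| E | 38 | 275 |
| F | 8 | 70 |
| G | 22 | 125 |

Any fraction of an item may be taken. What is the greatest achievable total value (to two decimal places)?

Order: A (220/6=36.67) > B (299/30=9.97) > F (70/8=8.75) > E (275/38=7.24) > G (125/22=5.68) > C (65/20=3.25) > D (25/31=0.81)
Fill: take A (6 @ 220) → take B (30 @ 299) → take F (8 @ 70) → take E (38 @ 275) → take 18/22 of G → 102.27; 100/100 used.
Total value = 966.27

966.27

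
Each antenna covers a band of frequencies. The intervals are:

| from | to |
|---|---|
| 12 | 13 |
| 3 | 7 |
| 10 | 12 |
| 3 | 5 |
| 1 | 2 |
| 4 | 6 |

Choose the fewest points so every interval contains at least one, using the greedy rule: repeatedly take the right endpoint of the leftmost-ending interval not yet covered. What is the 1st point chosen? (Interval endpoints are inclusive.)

2

Process intervals by earliest right end; each time one isn't hit yet, stab at its right endpoint.
By right end: [1,2]  [3,5]  [4,6]  [3,7]  [10,12]  [12,13]
[1,2] uncovered → point at 2; [3,5] uncovered → point at 5; [10,12] uncovered → point at 12.
Points: 2, 5, 12 (3 total).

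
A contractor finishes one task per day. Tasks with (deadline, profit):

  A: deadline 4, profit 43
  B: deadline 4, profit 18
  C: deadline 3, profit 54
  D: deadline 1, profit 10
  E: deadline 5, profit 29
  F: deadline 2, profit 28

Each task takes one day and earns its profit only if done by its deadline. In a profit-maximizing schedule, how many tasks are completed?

5

By profit: C(d3,54), A(d4,43), E(d5,29), F(d2,28), B(d4,18), D(d1,10)
C→slot 3; A→slot 4; E→slot 5; F→slot 2; B→slot 1; D skipped.
5 of 6 scheduled.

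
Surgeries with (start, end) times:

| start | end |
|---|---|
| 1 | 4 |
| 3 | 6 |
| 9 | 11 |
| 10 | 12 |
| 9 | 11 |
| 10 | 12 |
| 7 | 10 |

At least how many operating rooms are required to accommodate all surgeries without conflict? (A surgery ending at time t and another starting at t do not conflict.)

4

The answer is the maximum number of intervals overlapping at any instant.
Events (time:±→running): 1:+→1 3:+→2 4:-→1 6:-→0 7:+→1 9:+→2 9:+→3 10:-→2 10:+→3 10:+→4 … peak 4.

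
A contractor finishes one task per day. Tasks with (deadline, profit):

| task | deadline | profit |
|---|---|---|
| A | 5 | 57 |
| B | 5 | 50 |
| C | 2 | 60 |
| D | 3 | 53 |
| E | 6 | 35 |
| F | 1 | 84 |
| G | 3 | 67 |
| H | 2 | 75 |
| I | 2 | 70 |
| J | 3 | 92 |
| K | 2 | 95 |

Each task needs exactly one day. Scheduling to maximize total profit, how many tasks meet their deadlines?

Take jobs in profit order; each goes to the latest open slot no later than its deadline.
Profit order: K=95 J=92 F=84 H=75 I=70 G=67 C=60 A=57 D=53 B=50 E=35
Assign: K→slot 2, J→slot 3, F→slot 1, H skipped, I skipped, G skipped, C skipped, A→slot 5, D skipped, B→slot 4, E→slot 6.
Slots: [1:F] [2:K] [3:J] [4:B] [5:A] [6:E]
6 of 11 scheduled.

6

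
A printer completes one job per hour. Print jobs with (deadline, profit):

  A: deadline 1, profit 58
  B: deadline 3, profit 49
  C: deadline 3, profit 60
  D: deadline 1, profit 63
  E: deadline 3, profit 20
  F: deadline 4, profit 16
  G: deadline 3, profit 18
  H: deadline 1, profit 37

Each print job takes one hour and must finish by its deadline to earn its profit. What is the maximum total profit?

By profit: D(d1,63), C(d3,60), A(d1,58), B(d3,49), H(d1,37), E(d3,20), G(d3,18), F(d4,16)
D→slot 1; C→slot 3; A skipped; B→slot 2; H skipped; E skipped; G skipped; F→slot 4.
Profit = 63 + 49 + 60 + 16 = 188

188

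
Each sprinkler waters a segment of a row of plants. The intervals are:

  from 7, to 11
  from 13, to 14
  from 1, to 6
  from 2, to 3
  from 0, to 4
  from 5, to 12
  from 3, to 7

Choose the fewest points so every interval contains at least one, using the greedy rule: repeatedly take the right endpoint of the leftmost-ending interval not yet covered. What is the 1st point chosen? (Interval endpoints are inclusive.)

3

Process intervals by earliest right end; each time one isn't hit yet, stab at its right endpoint.
Sorted: [2,3] [0,4] [1,6] [3,7] [7,11] [5,12] [13,14]
{[2,3],[0,4],[1,6],[3,7]} hit by 3; {[7,11],[5,12]} hit by 11; {[13,14]} hit by 14.
Points: 3, 11, 14 (3 total).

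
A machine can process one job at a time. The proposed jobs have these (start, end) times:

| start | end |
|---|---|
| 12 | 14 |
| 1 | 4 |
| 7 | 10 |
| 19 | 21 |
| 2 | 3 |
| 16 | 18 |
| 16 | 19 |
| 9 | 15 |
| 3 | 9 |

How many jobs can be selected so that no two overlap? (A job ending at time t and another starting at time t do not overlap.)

Order by finish time; keep every interval that doesn't clash with the previous kept one.
Sorted by end: (2,3)  (1,4)  (3,9)  (7,10)  (12,14)  (9,15)  (16,18)  (16,19)  (19,21)
take (2,3); skip (1,4); take (3,9); skip (7,10); take (12,14); take (16,18); skip (16,19); take (19,21).
Selected 5 jobs.

5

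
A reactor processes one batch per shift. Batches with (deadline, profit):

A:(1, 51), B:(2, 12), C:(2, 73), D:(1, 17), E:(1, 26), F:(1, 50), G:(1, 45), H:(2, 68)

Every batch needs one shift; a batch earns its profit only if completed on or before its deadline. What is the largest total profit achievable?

By profit: C(d2,73), H(d2,68), A(d1,51), F(d1,50), G(d1,45), E(d1,26), D(d1,17), B(d2,12)
C→slot 2; H→slot 1; A skipped; F skipped; G skipped; E skipped; D skipped; B skipped.
Profit = 68 + 73 = 141

141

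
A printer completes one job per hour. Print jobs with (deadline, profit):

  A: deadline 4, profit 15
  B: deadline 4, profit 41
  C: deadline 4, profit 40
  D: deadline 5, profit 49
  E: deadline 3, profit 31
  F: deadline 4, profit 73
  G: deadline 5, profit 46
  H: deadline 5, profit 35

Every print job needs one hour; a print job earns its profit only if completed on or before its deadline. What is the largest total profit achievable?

249

Profit order: F=73 D=49 G=46 B=41 C=40 H=35 E=31 A=15
Assign: F→slot 4, D→slot 5, G→slot 3, B→slot 2, C→slot 1, H skipped, E skipped, A skipped.
Slots: [1:C] [2:B] [3:G] [4:F] [5:D]
Profit = 40 + 41 + 46 + 73 + 49 = 249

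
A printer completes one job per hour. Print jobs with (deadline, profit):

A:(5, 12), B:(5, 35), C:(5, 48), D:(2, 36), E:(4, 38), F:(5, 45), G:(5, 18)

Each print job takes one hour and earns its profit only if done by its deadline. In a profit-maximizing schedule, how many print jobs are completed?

5

Take jobs in profit order; each goes to the latest open slot no later than its deadline.
Profit order: C=48 F=45 E=38 D=36 B=35 G=18 A=12
Assign: C→slot 5, F→slot 4, E→slot 3, D→slot 2, B→slot 1, G skipped, A skipped.
Slots: [1:B] [2:D] [3:E] [4:F] [5:C]
5 of 7 scheduled.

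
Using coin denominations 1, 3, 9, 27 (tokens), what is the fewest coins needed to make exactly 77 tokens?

77 − 2×27→23 − 2×9→5 − 1×3→2 − 2×1→0
Total coins = 2 + 2 + 1 + 2 = 7

7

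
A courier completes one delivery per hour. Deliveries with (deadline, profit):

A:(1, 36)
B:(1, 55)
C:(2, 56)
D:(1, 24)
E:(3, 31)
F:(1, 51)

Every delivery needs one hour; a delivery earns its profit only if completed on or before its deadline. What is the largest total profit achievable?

142

Sort by profit descending; place each in the latest free slot ≤ its deadline.
By profit: C(d2,56), B(d1,55), F(d1,51), A(d1,36), E(d3,31), D(d1,24)
C→slot 2; B→slot 1; F skipped; A skipped; E→slot 3; D skipped.
Profit = 55 + 56 + 31 = 142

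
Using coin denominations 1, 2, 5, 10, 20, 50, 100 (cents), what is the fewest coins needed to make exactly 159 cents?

159 − 1×100→59 − 1×50→9 − 1×5→4 − 2×2→0
Total coins = 1 + 1 + 1 + 2 = 5

5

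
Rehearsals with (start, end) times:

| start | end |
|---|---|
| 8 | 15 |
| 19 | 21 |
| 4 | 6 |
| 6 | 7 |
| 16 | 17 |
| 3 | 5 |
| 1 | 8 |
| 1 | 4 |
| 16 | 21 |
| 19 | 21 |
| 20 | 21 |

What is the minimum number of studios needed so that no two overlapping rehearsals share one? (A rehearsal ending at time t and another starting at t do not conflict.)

4

Count concurrent intervals with a sweep; the peak is the room count.
starts: [1, 1, 3, 4, 6, 8, 16, 16, 19, 19, 20]
ends:   [4, 5, 6, 7, 8, 15, 17, 21, 21, 21, 21]
s1→1 s1→2 s3→3 e4→2 s4→3 e5→2 e6→1 s6→2 e7→1 e8→0 s8→1 e15→0 s16→1 s16→2 e17→1 s19→2 s19→3 s20→4  — peak 4.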